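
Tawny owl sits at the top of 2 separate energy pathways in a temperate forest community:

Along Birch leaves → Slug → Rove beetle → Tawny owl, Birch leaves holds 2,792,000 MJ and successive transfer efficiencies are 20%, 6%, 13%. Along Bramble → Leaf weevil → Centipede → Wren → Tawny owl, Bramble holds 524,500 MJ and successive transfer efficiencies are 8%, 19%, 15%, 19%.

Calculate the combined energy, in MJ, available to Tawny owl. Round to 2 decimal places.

4582.73 MJ

Via Birch leaves: 2792000 × 0.2 × 0.06 × 0.13 = 4355.52 MJ
Via Bramble: 524500 × 0.08 × 0.19 × 0.15 × 0.19 = 227.2134 MJ
Total at Tawny owl: 4355.52 + 227.2134 = 4582.7334 MJ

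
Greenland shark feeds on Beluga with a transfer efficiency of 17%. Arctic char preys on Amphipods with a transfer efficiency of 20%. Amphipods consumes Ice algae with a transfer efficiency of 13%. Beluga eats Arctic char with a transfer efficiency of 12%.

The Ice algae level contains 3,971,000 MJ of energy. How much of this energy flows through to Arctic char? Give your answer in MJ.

103246 MJ

Amphipods: 3971000 × 0.13 = 516230 MJ
Arctic char: 516230 × 0.2 = 103246 MJ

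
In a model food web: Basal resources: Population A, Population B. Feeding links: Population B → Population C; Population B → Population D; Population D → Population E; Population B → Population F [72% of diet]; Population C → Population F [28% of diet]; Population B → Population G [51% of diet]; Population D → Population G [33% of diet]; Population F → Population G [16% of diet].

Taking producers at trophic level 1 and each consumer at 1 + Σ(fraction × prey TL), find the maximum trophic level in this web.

3

Population C: 1 + 1 = 2
Population D: 1 + 1 = 2
Population E: 1 + 2 = 3
Population F: 1 + (0.72×1 + 0.28×2) = 2.28
Population G: 1 + (0.51×1 + 0.33×2 + 0.16×2.28) = 2.5348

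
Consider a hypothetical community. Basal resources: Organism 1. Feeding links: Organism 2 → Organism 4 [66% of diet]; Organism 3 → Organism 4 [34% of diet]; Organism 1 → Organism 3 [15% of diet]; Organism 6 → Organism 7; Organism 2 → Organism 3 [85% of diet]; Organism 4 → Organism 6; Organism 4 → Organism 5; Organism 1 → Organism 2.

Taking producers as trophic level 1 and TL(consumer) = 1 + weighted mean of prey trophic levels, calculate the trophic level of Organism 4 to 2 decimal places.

Organism 2: 1 + 1 = 2
Organism 3: 1 + (0.15×1 + 0.85×2) = 2.85
Organism 4: 1 + (0.66×2 + 0.34×2.85) = 3.289
Organism 5: 1 + 3.289 = 4.289
Organism 6: 1 + 3.289 = 4.289
Organism 7: 1 + 4.289 = 5.289

3.29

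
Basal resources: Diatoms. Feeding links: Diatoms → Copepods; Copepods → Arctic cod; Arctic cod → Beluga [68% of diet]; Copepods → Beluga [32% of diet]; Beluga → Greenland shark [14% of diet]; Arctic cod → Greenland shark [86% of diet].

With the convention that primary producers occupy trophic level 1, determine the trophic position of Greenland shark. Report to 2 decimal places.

4.10

Copepods: 1 + 1 = 2
Arctic cod: 1 + 2 = 3
Beluga: 1 + (0.68×3 + 0.32×2) = 3.68
Greenland shark: 1 + (0.14×3.68 + 0.86×3) = 4.0952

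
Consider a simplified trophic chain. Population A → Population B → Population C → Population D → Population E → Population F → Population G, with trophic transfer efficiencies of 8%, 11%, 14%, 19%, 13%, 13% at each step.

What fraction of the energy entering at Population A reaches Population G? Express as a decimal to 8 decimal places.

Product of link efficiencies: 0.08 × 0.11 × 0.14 × 0.19 × 0.13 × 0.13 = 0.000003955952

0.00000396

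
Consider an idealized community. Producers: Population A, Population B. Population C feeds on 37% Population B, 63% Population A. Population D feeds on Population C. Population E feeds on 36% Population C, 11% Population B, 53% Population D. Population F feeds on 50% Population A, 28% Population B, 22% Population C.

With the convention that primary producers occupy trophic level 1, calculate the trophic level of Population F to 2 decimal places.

Population C: 1 + (0.37×1 + 0.63×1) = 2
Population D: 1 + 2 = 3
Population E: 1 + (0.36×2 + 0.11×1 + 0.53×3) = 3.42
Population F: 1 + (0.5×1 + 0.28×1 + 0.22×2) = 2.22

2.22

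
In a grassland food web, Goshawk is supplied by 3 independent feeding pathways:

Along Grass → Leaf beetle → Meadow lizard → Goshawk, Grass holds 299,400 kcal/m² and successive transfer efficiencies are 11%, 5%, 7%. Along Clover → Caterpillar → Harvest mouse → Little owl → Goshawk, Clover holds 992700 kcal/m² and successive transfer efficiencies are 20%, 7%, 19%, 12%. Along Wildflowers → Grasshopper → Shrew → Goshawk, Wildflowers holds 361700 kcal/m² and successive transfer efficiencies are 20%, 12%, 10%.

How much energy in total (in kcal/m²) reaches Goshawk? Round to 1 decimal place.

1300.2 kcal/m²

Via Grass: 299400 × 0.11 × 0.05 × 0.07 = 115.269 kcal/m²
Via Clover: 992700 × 0.2 × 0.07 × 0.19 × 0.12 = 316.86984 kcal/m²
Via Wildflowers: 361700 × 0.2 × 0.12 × 0.1 = 868.08 kcal/m²
Total at Goshawk: 115.269 + 316.86984 + 868.08 = 1300.21884 kcal/m²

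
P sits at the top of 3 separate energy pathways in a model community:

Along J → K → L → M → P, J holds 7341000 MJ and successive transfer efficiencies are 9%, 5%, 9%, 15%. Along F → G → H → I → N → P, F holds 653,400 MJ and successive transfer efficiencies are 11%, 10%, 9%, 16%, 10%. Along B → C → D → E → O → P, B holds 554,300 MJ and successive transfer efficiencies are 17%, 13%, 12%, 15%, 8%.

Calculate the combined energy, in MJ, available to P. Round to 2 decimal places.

Via J: 7341000 × 0.09 × 0.05 × 0.09 × 0.15 = 445.96575 MJ
Via F: 653400 × 0.11 × 0.1 × 0.09 × 0.16 × 0.1 = 10.349856 MJ
Via B: 554300 × 0.17 × 0.13 × 0.12 × 0.15 × 0.08 = 17.6400432 MJ
Total at P: 445.96575 + 10.349856 + 17.6400432 = 473.9556492 MJ

473.96 MJ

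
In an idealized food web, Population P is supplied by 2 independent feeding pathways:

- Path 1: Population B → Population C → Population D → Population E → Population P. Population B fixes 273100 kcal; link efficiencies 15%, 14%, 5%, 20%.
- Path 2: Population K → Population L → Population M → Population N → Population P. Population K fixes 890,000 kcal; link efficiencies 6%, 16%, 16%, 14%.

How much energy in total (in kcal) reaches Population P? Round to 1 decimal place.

Path 1: 273100 × 0.15 × 0.14 × 0.05 × 0.2 = 57.351 kcal
Path 2: 890000 × 0.06 × 0.16 × 0.16 × 0.14 = 191.3856 kcal
Total at Population P: 57.351 + 191.3856 = 248.7366 kcal

248.7 kcal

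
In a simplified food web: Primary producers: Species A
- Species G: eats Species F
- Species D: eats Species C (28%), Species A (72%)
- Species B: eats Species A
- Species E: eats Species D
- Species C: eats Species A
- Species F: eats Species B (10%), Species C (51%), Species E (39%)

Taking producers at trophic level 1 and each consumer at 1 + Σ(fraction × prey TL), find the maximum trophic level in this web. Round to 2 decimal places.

Species B: 1 + 1 = 2
Species C: 1 + 1 = 2
Species D: 1 + (0.28×2 + 0.72×1) = 2.28
Species E: 1 + 2.28 = 3.28
Species F: 1 + (0.1×2 + 0.51×2 + 0.39×3.28) = 3.4992
Species G: 1 + 3.4992 = 4.4992

4.50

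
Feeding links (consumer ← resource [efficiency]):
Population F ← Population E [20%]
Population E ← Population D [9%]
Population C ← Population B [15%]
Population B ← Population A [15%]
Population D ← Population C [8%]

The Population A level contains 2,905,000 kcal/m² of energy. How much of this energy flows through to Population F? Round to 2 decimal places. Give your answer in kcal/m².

Population B: 2905000 × 0.15 = 435750 kcal/m²
Population C: 435750 × 0.15 = 65362.5 kcal/m²
Population D: 65362.5 × 0.08 = 5229 kcal/m²
Population E: 5229 × 0.09 = 470.61 kcal/m²
Population F: 470.61 × 0.2 = 94.122 kcal/m²

94.12 kcal/m²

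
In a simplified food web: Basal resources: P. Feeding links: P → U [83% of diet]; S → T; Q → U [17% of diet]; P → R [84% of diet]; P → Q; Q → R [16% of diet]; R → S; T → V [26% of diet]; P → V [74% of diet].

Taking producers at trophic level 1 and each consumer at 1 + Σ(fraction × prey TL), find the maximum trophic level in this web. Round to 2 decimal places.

4.16

Q: 1 + 1 = 2
R: 1 + (0.84×1 + 0.16×2) = 2.16
S: 1 + 2.16 = 3.16
T: 1 + 3.16 = 4.16
U: 1 + (0.83×1 + 0.17×2) = 2.17
V: 1 + (0.74×1 + 0.26×4.16) = 2.8216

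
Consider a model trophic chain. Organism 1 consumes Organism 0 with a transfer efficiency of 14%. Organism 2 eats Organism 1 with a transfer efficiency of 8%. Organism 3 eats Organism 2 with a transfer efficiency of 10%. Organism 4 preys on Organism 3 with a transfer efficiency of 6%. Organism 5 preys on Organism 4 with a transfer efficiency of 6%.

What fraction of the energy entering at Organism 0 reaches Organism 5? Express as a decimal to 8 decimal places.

0.00000403

Product of link efficiencies: 0.14 × 0.08 × 0.1 × 0.06 × 0.06 = 0.000004032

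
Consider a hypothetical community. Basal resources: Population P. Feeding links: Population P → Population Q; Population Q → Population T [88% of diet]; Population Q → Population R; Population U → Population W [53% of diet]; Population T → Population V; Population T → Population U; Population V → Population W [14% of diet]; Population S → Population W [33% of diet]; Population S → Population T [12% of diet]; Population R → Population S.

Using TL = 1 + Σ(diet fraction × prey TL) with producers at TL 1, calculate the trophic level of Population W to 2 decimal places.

Population Q: 1 + 1 = 2
Population R: 1 + 2 = 3
Population S: 1 + 3 = 4
Population T: 1 + (0.88×2 + 0.12×4) = 3.24
Population U: 1 + 3.24 = 4.24
Population V: 1 + 3.24 = 4.24
Population W: 1 + (0.14×4.24 + 0.53×4.24 + 0.33×4) = 5.1608

5.16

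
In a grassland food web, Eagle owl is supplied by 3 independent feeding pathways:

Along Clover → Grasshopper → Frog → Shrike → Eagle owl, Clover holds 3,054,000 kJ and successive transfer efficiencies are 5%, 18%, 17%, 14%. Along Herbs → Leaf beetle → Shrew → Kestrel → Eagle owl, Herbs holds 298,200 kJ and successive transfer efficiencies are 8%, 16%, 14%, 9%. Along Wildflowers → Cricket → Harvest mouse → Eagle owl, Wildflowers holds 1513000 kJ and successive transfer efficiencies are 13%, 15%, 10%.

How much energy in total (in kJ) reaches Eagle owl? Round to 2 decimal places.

Via Clover: 3054000 × 0.05 × 0.18 × 0.17 × 0.14 = 654.1668 kJ
Via Herbs: 298200 × 0.08 × 0.16 × 0.14 × 0.09 = 48.093696 kJ
Via Wildflowers: 1513000 × 0.13 × 0.15 × 0.1 = 2950.35 kJ
Total at Eagle owl: 654.1668 + 48.093696 + 2950.35 = 3652.610496 kJ

3652.61 kJ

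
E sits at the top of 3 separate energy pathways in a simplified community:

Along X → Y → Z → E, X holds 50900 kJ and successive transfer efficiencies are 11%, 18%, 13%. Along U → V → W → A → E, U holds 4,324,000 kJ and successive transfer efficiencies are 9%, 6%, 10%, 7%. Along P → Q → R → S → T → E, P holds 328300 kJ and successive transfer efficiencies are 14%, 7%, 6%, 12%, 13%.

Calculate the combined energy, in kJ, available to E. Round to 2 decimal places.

297.48 kJ

Via X: 50900 × 0.11 × 0.18 × 0.13 = 131.0166 kJ
Via U: 4324000 × 0.09 × 0.06 × 0.1 × 0.07 = 163.4472 kJ
Via P: 328300 × 0.14 × 0.07 × 0.06 × 0.12 × 0.13 = 3.01143024 kJ
Total at E: 131.0166 + 163.4472 + 3.01143024 = 297.47523024 kJ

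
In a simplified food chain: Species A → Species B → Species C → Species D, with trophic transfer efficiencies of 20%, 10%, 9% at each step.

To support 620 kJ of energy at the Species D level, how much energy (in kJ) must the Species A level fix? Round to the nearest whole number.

Cumulative transfer efficiency: 0.2 × 0.1 × 0.09 = 0.0018
Species A energy = 620 / 0.0018 = 344444 kJ

344444 kJ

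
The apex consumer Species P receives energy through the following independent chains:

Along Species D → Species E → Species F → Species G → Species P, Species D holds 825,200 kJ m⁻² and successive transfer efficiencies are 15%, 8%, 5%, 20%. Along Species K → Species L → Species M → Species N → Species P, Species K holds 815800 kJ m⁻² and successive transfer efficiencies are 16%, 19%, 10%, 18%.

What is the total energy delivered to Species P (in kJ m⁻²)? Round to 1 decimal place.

Via Species D: 825200 × 0.15 × 0.08 × 0.05 × 0.2 = 99.024 kJ m⁻²
Via Species K: 815800 × 0.16 × 0.19 × 0.1 × 0.18 = 446.40576 kJ m⁻²
Total at Species P: 99.024 + 446.40576 = 545.42976 kJ m⁻²

545.4 kJ m⁻²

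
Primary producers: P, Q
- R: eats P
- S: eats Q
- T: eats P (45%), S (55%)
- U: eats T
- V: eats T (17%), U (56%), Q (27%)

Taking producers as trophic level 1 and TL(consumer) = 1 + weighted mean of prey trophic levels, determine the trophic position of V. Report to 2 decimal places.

3.69

R: 1 + 1 = 2
S: 1 + 1 = 2
T: 1 + (0.45×1 + 0.55×2) = 2.55
U: 1 + 2.55 = 3.55
V: 1 + (0.17×2.55 + 0.56×3.55 + 0.27×1) = 3.6915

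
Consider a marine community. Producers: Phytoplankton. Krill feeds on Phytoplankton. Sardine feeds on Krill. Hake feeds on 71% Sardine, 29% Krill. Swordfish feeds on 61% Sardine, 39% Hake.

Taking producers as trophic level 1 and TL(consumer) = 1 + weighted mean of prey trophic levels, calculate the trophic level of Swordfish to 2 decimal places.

4.28

Krill: 1 + 1 = 2
Sardine: 1 + 2 = 3
Hake: 1 + (0.71×3 + 0.29×2) = 3.71
Swordfish: 1 + (0.61×3 + 0.39×3.71) = 4.2769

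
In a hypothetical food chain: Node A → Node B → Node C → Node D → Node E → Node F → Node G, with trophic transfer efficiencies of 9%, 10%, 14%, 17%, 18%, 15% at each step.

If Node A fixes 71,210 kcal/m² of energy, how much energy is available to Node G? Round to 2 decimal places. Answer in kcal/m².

Node B: 71210 × 0.09 = 6408.9 kcal/m²
Node C: 6408.9 × 0.1 = 640.89 kcal/m²
Node D: 640.89 × 0.14 = 89.7246 kcal/m²
Node E: 89.7246 × 0.17 = 15.253182 kcal/m²
Node F: 15.253182 × 0.18 = 2.74557276 kcal/m²
Node G: 2.74557276 × 0.15 = 0.411835914 kcal/m²

0.41 kcal/m²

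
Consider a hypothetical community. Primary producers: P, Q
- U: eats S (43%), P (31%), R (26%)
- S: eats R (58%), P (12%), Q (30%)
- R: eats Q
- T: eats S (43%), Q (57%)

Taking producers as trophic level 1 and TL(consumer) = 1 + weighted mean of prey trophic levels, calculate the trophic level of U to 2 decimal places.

R: 1 + 1 = 2
S: 1 + (0.58×2 + 0.12×1 + 0.3×1) = 2.58
T: 1 + (0.43×2.58 + 0.57×1) = 2.6794
U: 1 + (0.43×2.58 + 0.31×1 + 0.26×2) = 2.9394

2.94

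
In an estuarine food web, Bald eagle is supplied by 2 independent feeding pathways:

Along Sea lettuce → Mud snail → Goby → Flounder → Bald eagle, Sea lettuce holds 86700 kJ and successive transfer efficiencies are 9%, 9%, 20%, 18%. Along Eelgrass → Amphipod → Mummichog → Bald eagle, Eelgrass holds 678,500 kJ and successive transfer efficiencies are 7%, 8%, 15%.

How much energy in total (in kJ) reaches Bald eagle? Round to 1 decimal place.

595.2 kJ

Via Sea lettuce: 86700 × 0.09 × 0.09 × 0.2 × 0.18 = 25.28172 kJ
Via Eelgrass: 678500 × 0.07 × 0.08 × 0.15 = 569.94 kJ
Total at Bald eagle: 25.28172 + 569.94 = 595.22172 kJ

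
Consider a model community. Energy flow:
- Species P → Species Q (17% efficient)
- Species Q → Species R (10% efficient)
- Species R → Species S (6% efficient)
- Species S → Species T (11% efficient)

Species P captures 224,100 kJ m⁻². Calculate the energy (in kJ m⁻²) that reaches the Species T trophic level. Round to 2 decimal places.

Species Q: 224100 × 0.17 = 38097 kJ m⁻²
Species R: 38097 × 0.1 = 3809.7 kJ m⁻²
Species S: 3809.7 × 0.06 = 228.582 kJ m⁻²
Species T: 228.582 × 0.11 = 25.14402 kJ m⁻²

25.14 kJ m⁻²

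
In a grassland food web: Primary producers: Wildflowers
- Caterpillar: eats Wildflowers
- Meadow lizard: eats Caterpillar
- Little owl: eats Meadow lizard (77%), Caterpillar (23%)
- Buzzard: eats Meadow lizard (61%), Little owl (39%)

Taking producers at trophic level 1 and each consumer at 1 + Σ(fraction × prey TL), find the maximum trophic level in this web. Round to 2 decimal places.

Caterpillar: 1 + 1 = 2
Meadow lizard: 1 + 2 = 3
Little owl: 1 + (0.77×3 + 0.23×2) = 3.77
Buzzard: 1 + (0.61×3 + 0.39×3.77) = 4.3003

4.30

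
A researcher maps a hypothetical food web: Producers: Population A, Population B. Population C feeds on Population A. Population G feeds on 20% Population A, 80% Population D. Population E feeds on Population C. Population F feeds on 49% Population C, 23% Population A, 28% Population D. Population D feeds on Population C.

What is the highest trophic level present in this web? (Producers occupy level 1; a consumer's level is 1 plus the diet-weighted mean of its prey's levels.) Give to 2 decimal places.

Population C: 1 + 1 = 2
Population D: 1 + 2 = 3
Population E: 1 + 2 = 3
Population F: 1 + (0.49×2 + 0.23×1 + 0.28×3) = 3.05
Population G: 1 + (0.2×1 + 0.8×3) = 3.6

3.60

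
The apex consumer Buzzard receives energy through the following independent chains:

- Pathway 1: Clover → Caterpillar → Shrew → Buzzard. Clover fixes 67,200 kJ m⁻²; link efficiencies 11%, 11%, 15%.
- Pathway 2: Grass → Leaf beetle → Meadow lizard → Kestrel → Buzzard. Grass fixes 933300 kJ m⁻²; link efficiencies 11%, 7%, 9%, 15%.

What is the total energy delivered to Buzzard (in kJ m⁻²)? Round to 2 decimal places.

218.98 kJ m⁻²

Pathway 1: 67200 × 0.11 × 0.11 × 0.15 = 121.968 kJ m⁻²
Pathway 2: 933300 × 0.11 × 0.07 × 0.09 × 0.15 = 97.016535 kJ m⁻²
Total at Buzzard: 121.968 + 97.016535 = 218.984535 kJ m⁻²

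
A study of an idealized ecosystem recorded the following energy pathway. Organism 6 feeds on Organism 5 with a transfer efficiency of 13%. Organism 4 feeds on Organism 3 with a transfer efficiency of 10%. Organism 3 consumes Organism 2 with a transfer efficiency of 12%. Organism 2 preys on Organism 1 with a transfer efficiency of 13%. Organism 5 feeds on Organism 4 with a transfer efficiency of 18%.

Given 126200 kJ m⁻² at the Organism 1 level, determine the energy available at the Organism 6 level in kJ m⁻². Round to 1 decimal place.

4.6 kJ m⁻²

Organism 2: 126200 × 0.13 = 16406 kJ m⁻²
Organism 3: 16406 × 0.12 = 1968.72 kJ m⁻²
Organism 4: 1968.72 × 0.1 = 196.872 kJ m⁻²
Organism 5: 196.872 × 0.18 = 35.43696 kJ m⁻²
Organism 6: 35.43696 × 0.13 = 4.6068048 kJ m⁻²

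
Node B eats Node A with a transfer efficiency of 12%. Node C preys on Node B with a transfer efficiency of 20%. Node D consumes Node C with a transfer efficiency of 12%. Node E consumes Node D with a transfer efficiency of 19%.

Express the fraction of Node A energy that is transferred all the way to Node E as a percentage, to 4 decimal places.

0.0547%

Product of link efficiencies: 0.12 × 0.2 × 0.12 × 0.19 = 0.0005472
As a percentage: 0.0005472 × 100 = 0.0547%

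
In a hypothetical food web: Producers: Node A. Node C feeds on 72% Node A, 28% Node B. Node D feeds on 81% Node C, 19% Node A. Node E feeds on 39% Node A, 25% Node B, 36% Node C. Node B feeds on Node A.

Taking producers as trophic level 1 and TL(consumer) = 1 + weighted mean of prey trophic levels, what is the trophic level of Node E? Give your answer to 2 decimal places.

Node B: 1 + 1 = 2
Node C: 1 + (0.72×1 + 0.28×2) = 2.28
Node D: 1 + (0.81×2.28 + 0.19×1) = 3.0368
Node E: 1 + (0.39×1 + 0.25×2 + 0.36×2.28) = 2.7108

2.71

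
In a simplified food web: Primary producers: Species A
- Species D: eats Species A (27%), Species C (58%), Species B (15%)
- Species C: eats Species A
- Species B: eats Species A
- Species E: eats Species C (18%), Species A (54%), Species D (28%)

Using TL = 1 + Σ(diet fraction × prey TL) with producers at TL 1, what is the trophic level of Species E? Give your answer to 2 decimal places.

Species B: 1 + 1 = 2
Species C: 1 + 1 = 2
Species D: 1 + (0.27×1 + 0.58×2 + 0.15×2) = 2.73
Species E: 1 + (0.18×2 + 0.54×1 + 0.28×2.73) = 2.6644

2.66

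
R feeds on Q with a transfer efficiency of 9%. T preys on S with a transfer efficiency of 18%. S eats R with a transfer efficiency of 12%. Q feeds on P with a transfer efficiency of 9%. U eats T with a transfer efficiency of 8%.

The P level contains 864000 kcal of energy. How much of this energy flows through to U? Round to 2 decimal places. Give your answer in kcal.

12.09 kcal

Q: 864000 × 0.09 = 77760 kcal
R: 77760 × 0.09 = 6998.4 kcal
S: 6998.4 × 0.12 = 839.808 kcal
T: 839.808 × 0.18 = 151.16544 kcal
U: 151.16544 × 0.08 = 12.0932352 kcal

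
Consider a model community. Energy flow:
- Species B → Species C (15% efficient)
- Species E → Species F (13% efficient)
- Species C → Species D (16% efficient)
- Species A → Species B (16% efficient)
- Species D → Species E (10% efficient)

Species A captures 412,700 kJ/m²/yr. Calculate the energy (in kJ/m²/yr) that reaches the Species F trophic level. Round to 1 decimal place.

Species B: 412700 × 0.16 = 66032 kJ/m²/yr
Species C: 66032 × 0.15 = 9904.8 kJ/m²/yr
Species D: 9904.8 × 0.16 = 1584.768 kJ/m²/yr
Species E: 1584.768 × 0.1 = 158.4768 kJ/m²/yr
Species F: 158.4768 × 0.13 = 20.601984 kJ/m²/yr

20.6 kJ/m²/yr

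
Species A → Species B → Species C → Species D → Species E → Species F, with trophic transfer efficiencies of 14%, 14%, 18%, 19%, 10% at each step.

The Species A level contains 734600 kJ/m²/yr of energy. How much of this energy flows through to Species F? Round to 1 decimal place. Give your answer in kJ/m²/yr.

49.2 kJ/m²/yr

Species B: 734600 × 0.14 = 102844 kJ/m²/yr
Species C: 102844 × 0.14 = 14398.16 kJ/m²/yr
Species D: 14398.16 × 0.18 = 2591.6688 kJ/m²/yr
Species E: 2591.6688 × 0.19 = 492.417072 kJ/m²/yr
Species F: 492.417072 × 0.1 = 49.2417072 kJ/m²/yr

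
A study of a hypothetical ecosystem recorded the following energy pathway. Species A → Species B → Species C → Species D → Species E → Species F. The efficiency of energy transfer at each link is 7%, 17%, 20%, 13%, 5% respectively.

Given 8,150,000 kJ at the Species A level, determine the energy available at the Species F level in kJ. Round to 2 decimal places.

126.08 kJ

Species B: 8150000 × 0.07 = 570500 kJ
Species C: 570500 × 0.17 = 96985 kJ
Species D: 96985 × 0.2 = 19397 kJ
Species E: 19397 × 0.13 = 2521.61 kJ
Species F: 2521.61 × 0.05 = 126.0805 kJ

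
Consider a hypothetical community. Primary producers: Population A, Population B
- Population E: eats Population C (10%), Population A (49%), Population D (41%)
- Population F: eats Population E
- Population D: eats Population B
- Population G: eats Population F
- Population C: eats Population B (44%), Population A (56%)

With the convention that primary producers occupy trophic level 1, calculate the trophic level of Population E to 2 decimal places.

2.51

Population C: 1 + (0.44×1 + 0.56×1) = 2
Population D: 1 + 1 = 2
Population E: 1 + (0.1×2 + 0.49×1 + 0.41×2) = 2.51
Population F: 1 + 2.51 = 3.51
Population G: 1 + 3.51 = 4.51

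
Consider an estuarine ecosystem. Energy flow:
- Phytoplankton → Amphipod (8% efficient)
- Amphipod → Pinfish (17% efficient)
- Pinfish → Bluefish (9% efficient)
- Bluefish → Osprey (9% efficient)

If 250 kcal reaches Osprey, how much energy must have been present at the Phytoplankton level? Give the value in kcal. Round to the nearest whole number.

2269426 kcal

Cumulative transfer efficiency: 0.08 × 0.17 × 0.09 × 0.09 = 0.00011016
Phytoplankton energy = 250 / 0.00011016 = 2269426 kcal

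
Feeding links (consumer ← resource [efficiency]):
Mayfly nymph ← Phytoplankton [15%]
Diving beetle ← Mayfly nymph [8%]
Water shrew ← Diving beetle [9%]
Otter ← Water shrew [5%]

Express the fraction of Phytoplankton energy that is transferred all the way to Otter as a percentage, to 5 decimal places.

Product of link efficiencies: 0.15 × 0.08 × 0.09 × 0.05 = 0.000054
As a percentage: 0.000054 × 100 = 0.00540%

0.00540%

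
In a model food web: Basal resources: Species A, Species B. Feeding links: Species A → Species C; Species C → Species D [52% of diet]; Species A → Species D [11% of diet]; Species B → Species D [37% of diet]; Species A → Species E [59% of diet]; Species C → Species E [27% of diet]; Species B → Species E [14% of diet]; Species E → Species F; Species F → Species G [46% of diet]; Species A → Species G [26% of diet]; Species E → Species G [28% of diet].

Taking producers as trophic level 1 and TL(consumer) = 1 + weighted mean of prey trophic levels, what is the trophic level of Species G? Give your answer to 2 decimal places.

Species C: 1 + 1 = 2
Species D: 1 + (0.52×2 + 0.11×1 + 0.37×1) = 2.52
Species E: 1 + (0.59×1 + 0.27×2 + 0.14×1) = 2.27
Species F: 1 + 2.27 = 3.27
Species G: 1 + (0.46×3.27 + 0.26×1 + 0.28×2.27) = 3.3998

3.40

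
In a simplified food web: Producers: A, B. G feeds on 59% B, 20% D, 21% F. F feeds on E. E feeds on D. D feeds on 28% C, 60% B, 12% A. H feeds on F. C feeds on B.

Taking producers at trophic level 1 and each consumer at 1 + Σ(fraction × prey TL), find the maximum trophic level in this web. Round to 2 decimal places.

5.28

C: 1 + 1 = 2
D: 1 + (0.28×2 + 0.6×1 + 0.12×1) = 2.28
E: 1 + 2.28 = 3.28
F: 1 + 3.28 = 4.28
G: 1 + (0.59×1 + 0.2×2.28 + 0.21×4.28) = 2.9448
H: 1 + 4.28 = 5.28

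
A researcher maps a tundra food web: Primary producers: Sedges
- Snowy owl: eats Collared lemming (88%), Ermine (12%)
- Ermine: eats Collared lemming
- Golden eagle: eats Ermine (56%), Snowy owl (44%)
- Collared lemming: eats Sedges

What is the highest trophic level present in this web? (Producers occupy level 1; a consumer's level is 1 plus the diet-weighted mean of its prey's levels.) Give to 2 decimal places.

4.05

Collared lemming: 1 + 1 = 2
Ermine: 1 + 2 = 3
Snowy owl: 1 + (0.88×2 + 0.12×3) = 3.12
Golden eagle: 1 + (0.56×3 + 0.44×3.12) = 4.0528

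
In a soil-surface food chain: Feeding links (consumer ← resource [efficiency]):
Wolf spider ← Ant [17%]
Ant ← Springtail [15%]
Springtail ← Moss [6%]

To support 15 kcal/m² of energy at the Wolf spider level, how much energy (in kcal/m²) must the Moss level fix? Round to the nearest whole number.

Cumulative transfer efficiency: 0.06 × 0.15 × 0.17 = 0.00153
Moss energy = 15 / 0.00153 = 9804 kcal/m²

9804 kcal/m²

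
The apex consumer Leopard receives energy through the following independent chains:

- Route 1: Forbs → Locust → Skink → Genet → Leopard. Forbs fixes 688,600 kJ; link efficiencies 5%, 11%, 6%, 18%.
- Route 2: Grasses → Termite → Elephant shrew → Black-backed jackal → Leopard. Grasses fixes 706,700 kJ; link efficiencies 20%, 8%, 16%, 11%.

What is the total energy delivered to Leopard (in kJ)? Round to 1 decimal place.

Route 1: 688600 × 0.05 × 0.11 × 0.06 × 0.18 = 40.90284 kJ
Route 2: 706700 × 0.2 × 0.08 × 0.16 × 0.11 = 199.00672 kJ
Total at Leopard: 40.90284 + 199.00672 = 239.90956 kJ

239.9 kJ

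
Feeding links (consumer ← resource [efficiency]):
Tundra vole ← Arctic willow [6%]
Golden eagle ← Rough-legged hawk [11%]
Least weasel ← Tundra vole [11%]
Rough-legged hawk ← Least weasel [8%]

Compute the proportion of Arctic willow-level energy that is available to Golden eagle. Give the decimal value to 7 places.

0.0000581

Product of link efficiencies: 0.06 × 0.11 × 0.08 × 0.11 = 0.00005808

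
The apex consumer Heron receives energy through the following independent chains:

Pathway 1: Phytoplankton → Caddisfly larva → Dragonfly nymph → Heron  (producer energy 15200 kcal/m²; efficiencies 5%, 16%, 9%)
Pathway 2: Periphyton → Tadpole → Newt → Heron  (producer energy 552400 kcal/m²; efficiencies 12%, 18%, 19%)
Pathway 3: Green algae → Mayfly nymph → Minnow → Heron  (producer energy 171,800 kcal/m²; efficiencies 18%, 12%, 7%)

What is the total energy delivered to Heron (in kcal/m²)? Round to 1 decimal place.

Pathway 1: 15200 × 0.05 × 0.16 × 0.09 = 10.944 kcal/m²
Pathway 2: 552400 × 0.12 × 0.18 × 0.19 = 2267.0496 kcal/m²
Pathway 3: 171800 × 0.18 × 0.12 × 0.07 = 259.7616 kcal/m²
Total at Heron: 10.944 + 2267.0496 + 259.7616 = 2537.7552 kcal/m²

2537.8 kcal/m²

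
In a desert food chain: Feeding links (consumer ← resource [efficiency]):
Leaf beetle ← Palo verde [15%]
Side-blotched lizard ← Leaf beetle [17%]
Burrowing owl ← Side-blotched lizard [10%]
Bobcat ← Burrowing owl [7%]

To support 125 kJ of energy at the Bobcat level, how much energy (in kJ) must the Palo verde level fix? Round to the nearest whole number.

700280 kJ

Cumulative transfer efficiency: 0.15 × 0.17 × 0.1 × 0.07 = 0.0001785
Palo verde energy = 125 / 0.0001785 = 700280 kJ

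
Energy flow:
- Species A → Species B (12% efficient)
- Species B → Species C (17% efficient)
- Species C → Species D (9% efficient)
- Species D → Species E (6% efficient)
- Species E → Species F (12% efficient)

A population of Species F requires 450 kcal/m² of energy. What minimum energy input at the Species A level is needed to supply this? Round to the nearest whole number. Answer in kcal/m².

34041394 kcal/m²

Cumulative transfer efficiency: 0.12 × 0.17 × 0.09 × 0.06 × 0.12 = 0.0000132192
Species A energy = 450 / 0.0000132192 = 34041394 kcal/m²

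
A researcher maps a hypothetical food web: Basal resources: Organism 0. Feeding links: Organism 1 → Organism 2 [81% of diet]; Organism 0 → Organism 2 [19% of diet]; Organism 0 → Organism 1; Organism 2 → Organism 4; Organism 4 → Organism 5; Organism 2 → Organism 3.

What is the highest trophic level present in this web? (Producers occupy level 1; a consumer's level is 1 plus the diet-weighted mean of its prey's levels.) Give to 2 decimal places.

Organism 1: 1 + 1 = 2
Organism 2: 1 + (0.81×2 + 0.19×1) = 2.81
Organism 3: 1 + 2.81 = 3.81
Organism 4: 1 + 2.81 = 3.81
Organism 5: 1 + 3.81 = 4.81

4.81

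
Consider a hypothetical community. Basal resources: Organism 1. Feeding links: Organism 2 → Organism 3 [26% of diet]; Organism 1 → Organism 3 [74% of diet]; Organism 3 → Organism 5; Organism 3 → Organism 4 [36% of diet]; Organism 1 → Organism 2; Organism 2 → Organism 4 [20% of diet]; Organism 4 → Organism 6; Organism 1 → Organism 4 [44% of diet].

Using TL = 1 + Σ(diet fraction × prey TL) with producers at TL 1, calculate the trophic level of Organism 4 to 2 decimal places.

Organism 2: 1 + 1 = 2
Organism 3: 1 + (0.74×1 + 0.26×2) = 2.26
Organism 4: 1 + (0.2×2 + 0.44×1 + 0.36×2.26) = 2.6536
Organism 5: 1 + 2.26 = 3.26
Organism 6: 1 + 2.6536 = 3.6536

2.65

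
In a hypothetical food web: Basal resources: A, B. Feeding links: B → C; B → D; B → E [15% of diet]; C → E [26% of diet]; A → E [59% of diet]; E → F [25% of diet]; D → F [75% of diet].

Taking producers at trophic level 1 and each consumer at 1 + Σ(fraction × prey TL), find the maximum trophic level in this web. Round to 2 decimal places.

3.07

C: 1 + 1 = 2
D: 1 + 1 = 2
E: 1 + (0.15×1 + 0.26×2 + 0.59×1) = 2.26
F: 1 + (0.25×2.26 + 0.75×2) = 3.065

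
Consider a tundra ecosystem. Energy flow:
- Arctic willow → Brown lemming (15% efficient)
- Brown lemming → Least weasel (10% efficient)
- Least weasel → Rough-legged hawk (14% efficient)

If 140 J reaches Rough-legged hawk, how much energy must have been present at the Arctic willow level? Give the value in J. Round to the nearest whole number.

Cumulative transfer efficiency: 0.15 × 0.1 × 0.14 = 0.0021
Arctic willow energy = 140 / 0.0021 = 66667 J

66667 J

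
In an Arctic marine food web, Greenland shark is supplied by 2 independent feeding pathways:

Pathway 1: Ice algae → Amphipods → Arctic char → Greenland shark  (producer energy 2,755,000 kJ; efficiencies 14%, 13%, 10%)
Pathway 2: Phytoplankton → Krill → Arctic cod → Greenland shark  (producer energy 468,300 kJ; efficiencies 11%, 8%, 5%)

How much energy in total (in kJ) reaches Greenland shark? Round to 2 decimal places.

Pathway 1: 2755000 × 0.14 × 0.13 × 0.1 = 5014.1 kJ
Pathway 2: 468300 × 0.11 × 0.08 × 0.05 = 206.052 kJ
Total at Greenland shark: 5014.1 + 206.052 = 5220.152 kJ

5220.15 kJ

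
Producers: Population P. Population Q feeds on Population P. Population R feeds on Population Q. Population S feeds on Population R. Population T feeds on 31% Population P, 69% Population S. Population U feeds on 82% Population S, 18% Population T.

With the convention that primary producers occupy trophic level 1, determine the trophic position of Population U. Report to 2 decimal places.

Population Q: 1 + 1 = 2
Population R: 1 + 2 = 3
Population S: 1 + 3 = 4
Population T: 1 + (0.31×1 + 0.69×4) = 4.07
Population U: 1 + (0.82×4 + 0.18×4.07) = 5.0126

5.01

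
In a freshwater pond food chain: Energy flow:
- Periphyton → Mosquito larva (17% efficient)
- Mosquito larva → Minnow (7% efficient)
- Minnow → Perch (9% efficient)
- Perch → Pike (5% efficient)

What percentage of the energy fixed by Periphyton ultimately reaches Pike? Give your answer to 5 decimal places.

0.00536%

Product of link efficiencies: 0.17 × 0.07 × 0.09 × 0.05 = 0.00005355
As a percentage: 0.00005355 × 100 = 0.00536%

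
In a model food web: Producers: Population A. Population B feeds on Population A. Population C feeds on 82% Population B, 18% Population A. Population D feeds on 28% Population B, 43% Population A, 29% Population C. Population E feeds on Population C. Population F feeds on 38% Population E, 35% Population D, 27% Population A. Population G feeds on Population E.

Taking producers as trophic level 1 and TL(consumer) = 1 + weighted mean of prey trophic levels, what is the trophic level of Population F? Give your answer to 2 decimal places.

3.70

Population B: 1 + 1 = 2
Population C: 1 + (0.82×2 + 0.18×1) = 2.82
Population D: 1 + (0.28×2 + 0.43×1 + 0.29×2.82) = 2.8078
Population E: 1 + 2.82 = 3.82
Population F: 1 + (0.38×3.82 + 0.35×2.8078 + 0.27×1) = 3.70433
Population G: 1 + 3.82 = 4.82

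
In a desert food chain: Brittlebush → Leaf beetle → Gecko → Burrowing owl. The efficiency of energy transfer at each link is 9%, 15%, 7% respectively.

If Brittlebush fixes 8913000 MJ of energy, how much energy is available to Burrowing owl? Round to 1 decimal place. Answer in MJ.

8422.8 MJ

Leaf beetle: 8913000 × 0.09 = 802170 MJ
Gecko: 802170 × 0.15 = 120325.5 MJ
Burrowing owl: 120325.5 × 0.07 = 8422.785 MJ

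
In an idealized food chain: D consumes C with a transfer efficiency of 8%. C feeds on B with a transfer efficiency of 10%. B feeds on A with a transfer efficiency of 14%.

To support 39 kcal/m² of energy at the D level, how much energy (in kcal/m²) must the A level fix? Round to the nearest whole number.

34821 kcal/m²

Cumulative transfer efficiency: 0.14 × 0.1 × 0.08 = 0.00112
A energy = 39 / 0.00112 = 34821 kcal/m²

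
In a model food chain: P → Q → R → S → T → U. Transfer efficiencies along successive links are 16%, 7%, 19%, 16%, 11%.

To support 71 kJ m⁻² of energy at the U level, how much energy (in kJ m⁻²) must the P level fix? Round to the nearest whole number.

Cumulative transfer efficiency: 0.16 × 0.07 × 0.19 × 0.16 × 0.11 = 0.0000374528
P energy = 71 / 0.0000374528 = 1895719 kJ m⁻²

1895719 kJ m⁻²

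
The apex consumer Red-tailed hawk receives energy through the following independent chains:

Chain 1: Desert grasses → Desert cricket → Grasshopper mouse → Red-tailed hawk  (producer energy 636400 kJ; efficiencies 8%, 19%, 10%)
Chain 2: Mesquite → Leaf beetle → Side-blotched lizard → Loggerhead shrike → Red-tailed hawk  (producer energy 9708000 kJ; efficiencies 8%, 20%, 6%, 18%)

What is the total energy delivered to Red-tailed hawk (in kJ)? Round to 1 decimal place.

Chain 1: 636400 × 0.08 × 0.19 × 0.1 = 967.328 kJ
Chain 2: 9708000 × 0.08 × 0.2 × 0.06 × 0.18 = 1677.5424 kJ
Total at Red-tailed hawk: 967.328 + 1677.5424 = 2644.8704 kJ

2644.9 kJ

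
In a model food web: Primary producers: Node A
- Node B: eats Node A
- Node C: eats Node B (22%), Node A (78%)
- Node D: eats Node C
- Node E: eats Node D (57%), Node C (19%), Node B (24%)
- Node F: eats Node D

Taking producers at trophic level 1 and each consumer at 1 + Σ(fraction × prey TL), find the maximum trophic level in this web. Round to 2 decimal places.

Node B: 1 + 1 = 2
Node C: 1 + (0.22×2 + 0.78×1) = 2.22
Node D: 1 + 2.22 = 3.22
Node E: 1 + (0.57×3.22 + 0.19×2.22 + 0.24×2) = 3.7372
Node F: 1 + 3.22 = 4.22

4.22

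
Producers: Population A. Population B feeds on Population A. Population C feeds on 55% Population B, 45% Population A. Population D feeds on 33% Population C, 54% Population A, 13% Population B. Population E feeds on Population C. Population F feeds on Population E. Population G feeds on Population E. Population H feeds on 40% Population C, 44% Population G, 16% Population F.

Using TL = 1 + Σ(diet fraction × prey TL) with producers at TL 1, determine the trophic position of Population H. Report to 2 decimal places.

4.75

Population B: 1 + 1 = 2
Population C: 1 + (0.55×2 + 0.45×1) = 2.55
Population D: 1 + (0.33×2.55 + 0.54×1 + 0.13×2) = 2.6415
Population E: 1 + 2.55 = 3.55
Population F: 1 + 3.55 = 4.55
Population G: 1 + 3.55 = 4.55
Population H: 1 + (0.4×2.55 + 0.44×4.55 + 0.16×4.55) = 4.75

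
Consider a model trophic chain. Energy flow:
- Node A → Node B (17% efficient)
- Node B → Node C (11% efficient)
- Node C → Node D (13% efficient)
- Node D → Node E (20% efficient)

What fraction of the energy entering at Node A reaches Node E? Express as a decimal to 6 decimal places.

0.000486

Product of link efficiencies: 0.17 × 0.11 × 0.13 × 0.2 = 0.0004862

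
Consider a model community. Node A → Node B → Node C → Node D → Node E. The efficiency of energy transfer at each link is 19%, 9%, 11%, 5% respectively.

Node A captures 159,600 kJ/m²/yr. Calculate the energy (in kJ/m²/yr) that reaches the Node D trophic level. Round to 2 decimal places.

300.21 kJ/m²/yr

Node B: 159600 × 0.19 = 30324 kJ/m²/yr
Node C: 30324 × 0.09 = 2729.16 kJ/m²/yr
Node D: 2729.16 × 0.11 = 300.2076 kJ/m²/yr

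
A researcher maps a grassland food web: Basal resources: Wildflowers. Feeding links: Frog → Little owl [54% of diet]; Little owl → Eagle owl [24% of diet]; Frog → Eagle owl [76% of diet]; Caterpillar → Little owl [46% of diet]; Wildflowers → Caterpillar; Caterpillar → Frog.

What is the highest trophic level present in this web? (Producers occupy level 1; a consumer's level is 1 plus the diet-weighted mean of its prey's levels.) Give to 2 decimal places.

4.13

Caterpillar: 1 + 1 = 2
Frog: 1 + 2 = 3
Little owl: 1 + (0.46×2 + 0.54×3) = 3.54
Eagle owl: 1 + (0.76×3 + 0.24×3.54) = 4.1296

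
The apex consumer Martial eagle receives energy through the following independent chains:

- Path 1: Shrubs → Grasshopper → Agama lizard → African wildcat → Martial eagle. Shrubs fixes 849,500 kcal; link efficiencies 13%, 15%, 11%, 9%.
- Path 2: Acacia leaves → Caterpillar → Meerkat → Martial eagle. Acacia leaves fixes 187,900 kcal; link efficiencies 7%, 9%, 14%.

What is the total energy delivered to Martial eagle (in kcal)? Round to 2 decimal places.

329.72 kcal

Path 1: 849500 × 0.13 × 0.15 × 0.11 × 0.09 = 163.995975 kcal
Path 2: 187900 × 0.07 × 0.09 × 0.14 = 165.7278 kcal
Total at Martial eagle: 163.995975 + 165.7278 = 329.723775 kcal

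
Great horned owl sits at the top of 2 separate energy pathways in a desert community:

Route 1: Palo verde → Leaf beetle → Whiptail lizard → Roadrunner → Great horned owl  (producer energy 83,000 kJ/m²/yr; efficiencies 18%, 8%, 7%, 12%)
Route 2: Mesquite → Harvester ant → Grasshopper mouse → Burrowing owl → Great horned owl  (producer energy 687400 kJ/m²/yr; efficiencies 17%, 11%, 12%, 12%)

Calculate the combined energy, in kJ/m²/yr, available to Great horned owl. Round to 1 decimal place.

195.1 kJ/m²/yr

Route 1: 83000 × 0.18 × 0.08 × 0.07 × 0.12 = 10.03968 kJ/m²/yr
Route 2: 687400 × 0.17 × 0.11 × 0.12 × 0.12 = 185.103072 kJ/m²/yr
Total at Great horned owl: 10.03968 + 185.103072 = 195.142752 kJ/m²/yr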